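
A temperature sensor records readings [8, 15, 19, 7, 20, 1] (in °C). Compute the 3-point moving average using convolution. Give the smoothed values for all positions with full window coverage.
3-point moving average kernel = [1, 1, 1]. Apply in 'valid' mode (full window coverage): avg[0] = (8 + 15 + 19) / 3 = 14.0; avg[1] = (15 + 19 + 7) / 3 = 13.67; avg[2] = (19 + 7 + 20) / 3 = 15.33; avg[3] = (7 + 20 + 1) / 3 = 9.33. Smoothed values: [14.0, 13.67, 15.33, 9.33]

[14.0, 13.67, 15.33, 9.33]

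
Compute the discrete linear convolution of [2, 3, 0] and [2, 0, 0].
y[0] = 2×2 = 4; y[1] = 2×0 + 3×2 = 6; y[2] = 2×0 + 3×0 + 0×2 = 0; y[3] = 3×0 + 0×0 = 0; y[4] = 0×0 = 0

[4, 6, 0, 0, 0]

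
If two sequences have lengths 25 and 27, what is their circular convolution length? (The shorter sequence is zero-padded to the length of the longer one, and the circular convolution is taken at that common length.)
Circular convolution (zero-padding the shorter input) has length max(m, n) = max(25, 27) = 27

27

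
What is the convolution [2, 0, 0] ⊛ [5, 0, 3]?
y[0] = 2×5 = 10; y[1] = 2×0 + 0×5 = 0; y[2] = 2×3 + 0×0 + 0×5 = 6; y[3] = 0×3 + 0×0 = 0; y[4] = 0×3 = 0

[10, 0, 6, 0, 0]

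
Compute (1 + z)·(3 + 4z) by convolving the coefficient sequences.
Ascending coefficients: a = [1, 1], b = [3, 4]. c[0] = 1×3 = 3; c[1] = 1×4 + 1×3 = 7; c[2] = 1×4 = 4. Result coefficients: [3, 7, 4] → 3 + 7z + 4z^2

3 + 7z + 4z^2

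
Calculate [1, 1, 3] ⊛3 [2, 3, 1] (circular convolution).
Use y[k] = Σ_j f[j]·g[(k-j) mod 3]. y[0] = 1×2 + 1×1 + 3×3 = 12; y[1] = 1×3 + 1×2 + 3×1 = 8; y[2] = 1×1 + 1×3 + 3×2 = 10. Result: [12, 8, 10]

[12, 8, 10]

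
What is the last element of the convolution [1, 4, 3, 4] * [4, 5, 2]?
Use y[k] = Σ_i a[i]·b[k-i] at k=5. y[5] = 4×2 = 8

8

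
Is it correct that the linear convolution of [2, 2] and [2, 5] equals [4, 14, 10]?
Recompute linear convolution of [2, 2] and [2, 5]: y[0] = 2×2 = 4; y[1] = 2×5 + 2×2 = 14; y[2] = 2×5 = 10 → [4, 14, 10]. Given [4, 14, 10] matches, so answer: Yes

Yes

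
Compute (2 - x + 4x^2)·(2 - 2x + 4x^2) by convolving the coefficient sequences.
Ascending coefficients: a = [2, -1, 4], b = [2, -2, 4]. c[0] = 2×2 = 4; c[1] = 2×-2 + -1×2 = -6; c[2] = 2×4 + -1×-2 + 4×2 = 18; c[3] = -1×4 + 4×-2 = -12; c[4] = 4×4 = 16. Result coefficients: [4, -6, 18, -12, 16] → 4 - 6x + 18x^2 - 12x^3 + 16x^4

4 - 6x + 18x^2 - 12x^3 + 16x^4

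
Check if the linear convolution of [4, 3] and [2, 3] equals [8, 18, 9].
Recompute linear convolution of [4, 3] and [2, 3]: y[0] = 4×2 = 8; y[1] = 4×3 + 3×2 = 18; y[2] = 3×3 = 9 → [8, 18, 9]. Given [8, 18, 9] matches, so answer: Yes

Yes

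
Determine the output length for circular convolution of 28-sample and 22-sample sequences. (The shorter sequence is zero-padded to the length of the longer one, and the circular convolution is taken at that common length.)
Circular convolution (zero-padding the shorter input) has length max(m, n) = max(28, 22) = 28

28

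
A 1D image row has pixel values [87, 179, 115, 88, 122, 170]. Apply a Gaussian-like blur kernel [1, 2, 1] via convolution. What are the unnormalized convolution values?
Convolve image row [87, 179, 115, 88, 122, 170] with kernel [1, 2, 1]: y[0] = 87×1 = 87; y[1] = 87×2 + 179×1 = 353; y[2] = 87×1 + 179×2 + 115×1 = 560; y[3] = 179×1 + 115×2 + 88×1 = 497; y[4] = 115×1 + 88×2 + 122×1 = 413; y[5] = 88×1 + 122×2 + 170×1 = 502; y[6] = 122×1 + 170×2 = 462; y[7] = 170×1 = 170 → [87, 353, 560, 497, 413, 502, 462, 170]. Normalization factor = sum(kernel) = 4.

[87, 353, 560, 497, 413, 502, 462, 170]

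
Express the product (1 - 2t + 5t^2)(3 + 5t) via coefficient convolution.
Ascending coefficients: a = [1, -2, 5], b = [3, 5]. c[0] = 1×3 = 3; c[1] = 1×5 + -2×3 = -1; c[2] = -2×5 + 5×3 = 5; c[3] = 5×5 = 25. Result coefficients: [3, -1, 5, 25] → 3 - t + 5t^2 + 25t^3

3 - t + 5t^2 + 25t^3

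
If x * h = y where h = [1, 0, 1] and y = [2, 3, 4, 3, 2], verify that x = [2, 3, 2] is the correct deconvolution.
Forward-compute [2, 3, 2] * [1, 0, 1]: y[0] = 2×1 = 2; y[1] = 2×0 + 3×1 = 3; y[2] = 2×1 + 3×0 + 2×1 = 4; y[3] = 3×1 + 2×0 = 3; y[4] = 2×1 = 2 → [2, 3, 4, 3, 2]. Matches given y = [2, 3, 4, 3, 2], so verified.

Verified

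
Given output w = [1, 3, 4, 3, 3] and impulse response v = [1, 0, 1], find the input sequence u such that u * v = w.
Deconvolve w=[1, 3, 4, 3, 3] by v=[1, 0, 1]. Since v[0]=1, solve forward: u[0] = w[0] / 1 = 1; u[1] = (w[1] - 1×0) / 1 = 3; u[2] = (w[2] - 3×0 - 1×1) / 1 = 3. So u = [1, 3, 3]. Check by forward convolution: w[0] = 1×1 = 1; w[1] = 1×0 + 3×1 = 3; w[2] = 1×1 + 3×0 + 3×1 = 4; w[3] = 3×1 + 3×0 = 3; w[4] = 3×1 = 3

[1, 3, 3]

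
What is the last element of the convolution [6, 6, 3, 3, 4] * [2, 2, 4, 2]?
Use y[k] = Σ_i a[i]·b[k-i] at k=7. y[7] = 4×2 = 8

8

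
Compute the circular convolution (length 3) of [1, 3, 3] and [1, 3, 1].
Use y[k] = Σ_j x[j]·h[(k-j) mod 3]. y[0] = 1×1 + 3×1 + 3×3 = 13; y[1] = 1×3 + 3×1 + 3×1 = 9; y[2] = 1×1 + 3×3 + 3×1 = 13. Result: [13, 9, 13]

[13, 9, 13]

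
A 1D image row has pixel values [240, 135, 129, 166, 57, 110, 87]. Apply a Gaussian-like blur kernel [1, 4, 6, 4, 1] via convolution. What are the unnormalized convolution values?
Convolve image row [240, 135, 129, 166, 57, 110, 87] with kernel [1, 4, 6, 4, 1]: y[0] = 240×1 = 240; y[1] = 240×4 + 135×1 = 1095; y[2] = 240×6 + 135×4 + 129×1 = 2109; y[3] = 240×4 + 135×6 + 129×4 + 166×1 = 2452; y[4] = 240×1 + 135×4 + 129×6 + 166×4 + 57×1 = 2275; y[5] = 135×1 + 129×4 + 166×6 + 57×4 + 110×1 = 1985; y[6] = 129×1 + 166×4 + 57×6 + 110×4 + 87×1 = 1662; y[7] = 166×1 + 57×4 + 110×6 + 87×4 = 1402; y[8] = 57×1 + 110×4 + 87×6 = 1019; y[9] = 110×1 + 87×4 = 458; y[10] = 87×1 = 87 → [240, 1095, 2109, 2452, 2275, 1985, 1662, 1402, 1019, 458, 87]. Normalization factor = sum(kernel) = 16.

[240, 1095, 2109, 2452, 2275, 1985, 1662, 1402, 1019, 458, 87]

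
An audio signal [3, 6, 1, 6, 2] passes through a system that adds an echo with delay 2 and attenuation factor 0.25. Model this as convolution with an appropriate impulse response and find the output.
Direct-path + delayed-attenuated-path model → impulse response h = [1, 0, 0.25] (1 at lag 0, 0.25 at lag 2). Output y[n] = x[n] + 0.25·x[n - 2] (with x[n] = 0 outside 0..4): y[0] = 3 + 0.25×0 = 3; y[1] = 6 + 0.25×0 = 6; y[2] = 1 + 0.25×3 = 1.75; y[3] = 6 + 0.25×6 = 7.5; y[4] = 2 + 0.25×1 = 2.25; y[5] = 0 + 0.25×6 = 1.5; y[6] = 0 + 0.25×2 = 0.5. So y = [3, 6, 1.75, 7.5, 2.25, 1.5, 0.5]

[3, 6, 1.75, 7.5, 2.25, 1.5, 0.5]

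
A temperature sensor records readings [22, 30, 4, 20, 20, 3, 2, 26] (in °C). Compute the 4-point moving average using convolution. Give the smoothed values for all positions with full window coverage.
4-point moving average kernel = [1, 1, 1, 1]. Apply in 'valid' mode (full window coverage): avg[0] = (22 + 30 + 4 + 20) / 4 = 19.0; avg[1] = (30 + 4 + 20 + 20) / 4 = 18.5; avg[2] = (4 + 20 + 20 + 3) / 4 = 11.75; avg[3] = (20 + 20 + 3 + 2) / 4 = 11.25; avg[4] = (20 + 3 + 2 + 26) / 4 = 12.75. Smoothed values: [19.0, 18.5, 11.75, 11.25, 12.75]

[19.0, 18.5, 11.75, 11.25, 12.75]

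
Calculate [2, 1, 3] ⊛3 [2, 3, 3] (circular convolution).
Use y[k] = Σ_j s[j]·t[(k-j) mod 3]. y[0] = 2×2 + 1×3 + 3×3 = 16; y[1] = 2×3 + 1×2 + 3×3 = 17; y[2] = 2×3 + 1×3 + 3×2 = 15. Result: [16, 17, 15]

[16, 17, 15]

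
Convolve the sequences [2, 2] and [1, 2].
y[0] = 2×1 = 2; y[1] = 2×2 + 2×1 = 6; y[2] = 2×2 = 4

[2, 6, 4]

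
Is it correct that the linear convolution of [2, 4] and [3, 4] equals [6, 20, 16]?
Recompute linear convolution of [2, 4] and [3, 4]: y[0] = 2×3 = 6; y[1] = 2×4 + 4×3 = 20; y[2] = 4×4 = 16 → [6, 20, 16]. Given [6, 20, 16] matches, so answer: Yes

Yes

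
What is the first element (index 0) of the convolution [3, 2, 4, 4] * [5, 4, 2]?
Use y[k] = Σ_i a[i]·b[k-i] at k=0. y[0] = 3×5 = 15

15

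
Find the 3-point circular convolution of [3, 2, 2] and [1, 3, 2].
Use y[k] = Σ_j f[j]·g[(k-j) mod 3]. y[0] = 3×1 + 2×2 + 2×3 = 13; y[1] = 3×3 + 2×1 + 2×2 = 15; y[2] = 3×2 + 2×3 + 2×1 = 14. Result: [13, 15, 14]

[13, 15, 14]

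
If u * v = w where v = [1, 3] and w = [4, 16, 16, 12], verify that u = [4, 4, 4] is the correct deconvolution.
Forward-compute [4, 4, 4] * [1, 3]: w[0] = 4×1 = 4; w[1] = 4×3 + 4×1 = 16; w[2] = 4×3 + 4×1 = 16; w[3] = 4×3 = 12 → [4, 16, 16, 12]. Matches given w = [4, 16, 16, 12], so verified.

Verified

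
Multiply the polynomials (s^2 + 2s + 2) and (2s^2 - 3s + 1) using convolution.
Ascending coefficients: a = [2, 2, 1], b = [1, -3, 2]. c[0] = 2×1 = 2; c[1] = 2×-3 + 2×1 = -4; c[2] = 2×2 + 2×-3 + 1×1 = -1; c[3] = 2×2 + 1×-3 = 1; c[4] = 1×2 = 2. Result coefficients: [2, -4, -1, 1, 2] → 2s^4 + s^3 - s^2 - 4s + 2

2s^4 + s^3 - s^2 - 4s + 2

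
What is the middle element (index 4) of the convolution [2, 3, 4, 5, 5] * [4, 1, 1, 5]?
Use y[k] = Σ_i a[i]·b[k-i] at k=4. y[4] = 3×5 + 4×1 + 5×1 + 5×4 = 44

44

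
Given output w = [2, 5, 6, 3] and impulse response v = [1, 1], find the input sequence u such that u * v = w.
Deconvolve w=[2, 5, 6, 3] by v=[1, 1]. Since v[0]=1, solve forward: u[0] = w[0] / 1 = 2; u[1] = (w[1] - 2×1) / 1 = 3; u[2] = (w[2] - 3×1) / 1 = 3. So u = [2, 3, 3]. Check by forward convolution: w[0] = 2×1 = 2; w[1] = 2×1 + 3×1 = 5; w[2] = 3×1 + 3×1 = 6; w[3] = 3×1 = 3

[2, 3, 3]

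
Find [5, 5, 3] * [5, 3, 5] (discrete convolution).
y[0] = 5×5 = 25; y[1] = 5×3 + 5×5 = 40; y[2] = 5×5 + 5×3 + 3×5 = 55; y[3] = 5×5 + 3×3 = 34; y[4] = 3×5 = 15

[25, 40, 55, 34, 15]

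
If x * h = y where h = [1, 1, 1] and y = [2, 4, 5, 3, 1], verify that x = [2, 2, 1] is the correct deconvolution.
Forward-compute [2, 2, 1] * [1, 1, 1]: y[0] = 2×1 = 2; y[1] = 2×1 + 2×1 = 4; y[2] = 2×1 + 2×1 + 1×1 = 5; y[3] = 2×1 + 1×1 = 3; y[4] = 1×1 = 1 → [2, 4, 5, 3, 1]. Matches given y = [2, 4, 5, 3, 1], so verified.

Verified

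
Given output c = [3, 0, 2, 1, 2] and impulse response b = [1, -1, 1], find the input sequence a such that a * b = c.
Deconvolve c=[3, 0, 2, 1, 2] by b=[1, -1, 1]. Since b[0]=1, solve forward: a[0] = c[0] / 1 = 3; a[1] = (c[1] - 3×-1) / 1 = 3; a[2] = (c[2] - 3×-1 - 3×1) / 1 = 2. So a = [3, 3, 2]. Check by forward convolution: c[0] = 3×1 = 3; c[1] = 3×-1 + 3×1 = 0; c[2] = 3×1 + 3×-1 + 2×1 = 2; c[3] = 3×1 + 2×-1 = 1; c[4] = 2×1 = 2

[3, 3, 2]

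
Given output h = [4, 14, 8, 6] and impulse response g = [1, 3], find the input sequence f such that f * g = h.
Deconvolve h=[4, 14, 8, 6] by g=[1, 3]. Since g[0]=1, solve forward: f[0] = h[0] / 1 = 4; f[1] = (h[1] - 4×3) / 1 = 2; f[2] = (h[2] - 2×3) / 1 = 2. So f = [4, 2, 2]. Check by forward convolution: h[0] = 4×1 = 4; h[1] = 4×3 + 2×1 = 14; h[2] = 2×3 + 2×1 = 8; h[3] = 2×3 = 6

[4, 2, 2]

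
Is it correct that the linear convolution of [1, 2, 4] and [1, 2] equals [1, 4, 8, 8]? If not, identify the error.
Recompute linear convolution of [1, 2, 4] and [1, 2]: y[0] = 1×1 = 1; y[1] = 1×2 + 2×1 = 4; y[2] = 2×2 + 4×1 = 8; y[3] = 4×2 = 8 → [1, 4, 8, 8]. Given [1, 4, 8, 8] matches, so answer: Yes

Yes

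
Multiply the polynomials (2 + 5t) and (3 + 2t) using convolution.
Ascending coefficients: a = [2, 5], b = [3, 2]. c[0] = 2×3 = 6; c[1] = 2×2 + 5×3 = 19; c[2] = 5×2 = 10. Result coefficients: [6, 19, 10] → 6 + 19t + 10t^2

6 + 19t + 10t^2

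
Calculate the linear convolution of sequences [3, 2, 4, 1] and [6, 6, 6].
y[0] = 3×6 = 18; y[1] = 3×6 + 2×6 = 30; y[2] = 3×6 + 2×6 + 4×6 = 54; y[3] = 2×6 + 4×6 + 1×6 = 42; y[4] = 4×6 + 1×6 = 30; y[5] = 1×6 = 6

[18, 30, 54, 42, 30, 6]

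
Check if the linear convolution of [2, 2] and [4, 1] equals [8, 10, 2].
Recompute linear convolution of [2, 2] and [4, 1]: y[0] = 2×4 = 8; y[1] = 2×1 + 2×4 = 10; y[2] = 2×1 = 2 → [8, 10, 2]. Given [8, 10, 2] matches, so answer: Yes

Yes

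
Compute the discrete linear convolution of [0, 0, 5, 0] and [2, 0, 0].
y[0] = 0×2 = 0; y[1] = 0×0 + 0×2 = 0; y[2] = 0×0 + 0×0 + 5×2 = 10; y[3] = 0×0 + 5×0 + 0×2 = 0; y[4] = 5×0 + 0×0 = 0; y[5] = 0×0 = 0

[0, 0, 10, 0, 0, 0]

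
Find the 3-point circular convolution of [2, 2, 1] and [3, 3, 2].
Use y[k] = Σ_j a[j]·b[(k-j) mod 3]. y[0] = 2×3 + 2×2 + 1×3 = 13; y[1] = 2×3 + 2×3 + 1×2 = 14; y[2] = 2×2 + 2×3 + 1×3 = 13. Result: [13, 14, 13]

[13, 14, 13]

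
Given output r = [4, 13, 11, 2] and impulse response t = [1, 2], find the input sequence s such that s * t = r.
Deconvolve r=[4, 13, 11, 2] by t=[1, 2]. Since t[0]=1, solve forward: s[0] = r[0] / 1 = 4; s[1] = (r[1] - 4×2) / 1 = 5; s[2] = (r[2] - 5×2) / 1 = 1. So s = [4, 5, 1]. Check by forward convolution: r[0] = 4×1 = 4; r[1] = 4×2 + 5×1 = 13; r[2] = 5×2 + 1×1 = 11; r[3] = 1×2 = 2

[4, 5, 1]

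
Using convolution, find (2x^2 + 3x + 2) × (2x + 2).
Ascending coefficients: a = [2, 3, 2], b = [2, 2]. c[0] = 2×2 = 4; c[1] = 2×2 + 3×2 = 10; c[2] = 3×2 + 2×2 = 10; c[3] = 2×2 = 4. Result coefficients: [4, 10, 10, 4] → 4x^3 + 10x^2 + 10x + 4

4x^3 + 10x^2 + 10x + 4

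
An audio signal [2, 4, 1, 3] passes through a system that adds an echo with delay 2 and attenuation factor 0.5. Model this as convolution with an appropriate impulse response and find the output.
Direct-path + delayed-attenuated-path model → impulse response h = [1, 0, 0.5] (1 at lag 0, 0.5 at lag 2). Output y[n] = x[n] + 0.5·x[n - 2] (with x[n] = 0 outside 0..3): y[0] = 2 + 0.5×0 = 2; y[1] = 4 + 0.5×0 = 4; y[2] = 1 + 0.5×2 = 2.0; y[3] = 3 + 0.5×4 = 5.0; y[4] = 0 + 0.5×1 = 0.5; y[5] = 0 + 0.5×3 = 1.5. So y = [2, 4, 2.0, 5.0, 0.5, 1.5]

[2, 4, 2.0, 5.0, 0.5, 1.5]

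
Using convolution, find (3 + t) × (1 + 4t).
Ascending coefficients: a = [3, 1], b = [1, 4]. c[0] = 3×1 = 3; c[1] = 3×4 + 1×1 = 13; c[2] = 1×4 = 4. Result coefficients: [3, 13, 4] → 3 + 13t + 4t^2

3 + 13t + 4t^2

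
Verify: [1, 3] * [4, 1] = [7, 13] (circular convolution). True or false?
Recompute circular convolution of [1, 3] and [4, 1]: y[0] = 1×4 + 3×1 = 7; y[1] = 1×1 + 3×4 = 13 → [7, 13]. Given [7, 13] matches, so answer: Yes

Yes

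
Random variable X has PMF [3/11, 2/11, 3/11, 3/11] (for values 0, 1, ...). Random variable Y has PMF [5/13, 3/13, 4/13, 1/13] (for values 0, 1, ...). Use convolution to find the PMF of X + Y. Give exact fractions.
P(X+Y=k) = Σ_i P(X=i)·P(Y=k-i) — a convolution of [3/11, 2/11, 3/11, 3/11] and [5/13, 3/13, 4/13, 1/13]. P(X+Y=0) = (3/11)×(5/13) = 15/143; P(X+Y=1) = (3/11)×(3/13) + (2/11)×(5/13) = 9/143 + 10/143 = 19/143; P(X+Y=2) = (3/11)×(4/13) + (2/11)×(3/13) + (3/11)×(5/13) = 12/143 + 6/143 + 15/143 = 3/13; P(X+Y=3) = (3/11)×(1/13) + (2/11)×(4/13) + (3/11)×(3/13) + (3/11)×(5/13) = 3/143 + 8/143 + 9/143 + 15/143 = 35/143; P(X+Y=4) = (2/11)×(1/13) + (3/11)×(4/13) + (3/11)×(3/13) = 2/143 + 12/143 + 9/143 = 23/143; P(X+Y=5) = (3/11)×(1/13) + (3/11)×(4/13) = 3/143 + 12/143 = 15/143; P(X+Y=6) = (3/11)×(1/13) = 3/143. PMF: [15/143, 19/143, 3/13, 35/143, 23/143, 15/143, 3/143] (sums to 1 ✓)

[15/143, 19/143, 3/13, 35/143, 23/143, 15/143, 3/143]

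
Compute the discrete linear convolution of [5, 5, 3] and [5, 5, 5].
y[0] = 5×5 = 25; y[1] = 5×5 + 5×5 = 50; y[2] = 5×5 + 5×5 + 3×5 = 65; y[3] = 5×5 + 3×5 = 40; y[4] = 3×5 = 15

[25, 50, 65, 40, 15]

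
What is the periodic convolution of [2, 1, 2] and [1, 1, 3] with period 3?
Use y[k] = Σ_j u[j]·v[(k-j) mod 3]. y[0] = 2×1 + 1×3 + 2×1 = 7; y[1] = 2×1 + 1×1 + 2×3 = 9; y[2] = 2×3 + 1×1 + 2×1 = 9. Result: [7, 9, 9]

[7, 9, 9]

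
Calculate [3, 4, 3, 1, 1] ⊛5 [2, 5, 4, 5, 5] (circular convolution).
Use y[k] = Σ_j x[j]·h[(k-j) mod 5]. y[0] = 3×2 + 4×5 + 3×5 + 1×4 + 1×5 = 50; y[1] = 3×5 + 4×2 + 3×5 + 1×5 + 1×4 = 47; y[2] = 3×4 + 4×5 + 3×2 + 1×5 + 1×5 = 48; y[3] = 3×5 + 4×4 + 3×5 + 1×2 + 1×5 = 53; y[4] = 3×5 + 4×5 + 3×4 + 1×5 + 1×2 = 54. Result: [50, 47, 48, 53, 54]

[50, 47, 48, 53, 54]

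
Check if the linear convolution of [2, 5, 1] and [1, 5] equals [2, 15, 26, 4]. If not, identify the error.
Recompute linear convolution of [2, 5, 1] and [1, 5]: y[0] = 2×1 = 2; y[1] = 2×5 + 5×1 = 15; y[2] = 5×5 + 1×1 = 26; y[3] = 1×5 = 5 → [2, 15, 26, 5]. Compare to given [2, 15, 26, 4]: they differ at index 3: given 4, correct 5, so answer: No

No. Error at index 3: given 4, correct 5.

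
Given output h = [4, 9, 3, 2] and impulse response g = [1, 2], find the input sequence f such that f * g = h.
Deconvolve h=[4, 9, 3, 2] by g=[1, 2]. Since g[0]=1, solve forward: f[0] = h[0] / 1 = 4; f[1] = (h[1] - 4×2) / 1 = 1; f[2] = (h[2] - 1×2) / 1 = 1. So f = [4, 1, 1]. Check by forward convolution: h[0] = 4×1 = 4; h[1] = 4×2 + 1×1 = 9; h[2] = 1×2 + 1×1 = 3; h[3] = 1×2 = 2

[4, 1, 1]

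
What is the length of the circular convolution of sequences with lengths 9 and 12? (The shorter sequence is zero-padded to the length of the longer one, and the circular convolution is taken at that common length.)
Circular convolution (zero-padding the shorter input) has length max(m, n) = max(9, 12) = 12

12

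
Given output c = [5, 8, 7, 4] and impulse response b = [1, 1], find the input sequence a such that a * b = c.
Deconvolve c=[5, 8, 7, 4] by b=[1, 1]. Since b[0]=1, solve forward: a[0] = c[0] / 1 = 5; a[1] = (c[1] - 5×1) / 1 = 3; a[2] = (c[2] - 3×1) / 1 = 4. So a = [5, 3, 4]. Check by forward convolution: c[0] = 5×1 = 5; c[1] = 5×1 + 3×1 = 8; c[2] = 3×1 + 4×1 = 7; c[3] = 4×1 = 4

[5, 3, 4]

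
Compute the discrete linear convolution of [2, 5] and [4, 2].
y[0] = 2×4 = 8; y[1] = 2×2 + 5×4 = 24; y[2] = 5×2 = 10

[8, 24, 10]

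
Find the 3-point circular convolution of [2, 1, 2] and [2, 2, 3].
Use y[k] = Σ_j f[j]·g[(k-j) mod 3]. y[0] = 2×2 + 1×3 + 2×2 = 11; y[1] = 2×2 + 1×2 + 2×3 = 12; y[2] = 2×3 + 1×2 + 2×2 = 12. Result: [11, 12, 12]

[11, 12, 12]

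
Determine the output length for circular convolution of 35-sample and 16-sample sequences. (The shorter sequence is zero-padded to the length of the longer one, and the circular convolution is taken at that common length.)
Circular convolution (zero-padding the shorter input) has length max(m, n) = max(35, 16) = 35

35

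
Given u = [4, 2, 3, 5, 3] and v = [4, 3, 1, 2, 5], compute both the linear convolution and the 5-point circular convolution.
Linear: y_lin[0] = 4×4 = 16; y_lin[1] = 4×3 + 2×4 = 20; y_lin[2] = 4×1 + 2×3 + 3×4 = 22; y_lin[3] = 4×2 + 2×1 + 3×3 + 5×4 = 39; y_lin[4] = 4×5 + 2×2 + 3×1 + 5×3 + 3×4 = 54; y_lin[5] = 2×5 + 3×2 + 5×1 + 3×3 = 30; y_lin[6] = 3×5 + 5×2 + 3×1 = 28; y_lin[7] = 5×5 + 3×2 = 31; y_lin[8] = 3×5 = 15 → [16, 20, 22, 39, 54, 30, 28, 31, 15]. Circular (length 5): y[0] = 4×4 + 2×5 + 3×2 + 5×1 + 3×3 = 46; y[1] = 4×3 + 2×4 + 3×5 + 5×2 + 3×1 = 48; y[2] = 4×1 + 2×3 + 3×4 + 5×5 + 3×2 = 53; y[3] = 4×2 + 2×1 + 3×3 + 5×4 + 3×5 = 54; y[4] = 4×5 + 2×2 + 3×1 + 5×3 + 3×4 = 54 → [46, 48, 53, 54, 54]

Linear: [16, 20, 22, 39, 54, 30, 28, 31, 15], Circular: [46, 48, 53, 54, 54]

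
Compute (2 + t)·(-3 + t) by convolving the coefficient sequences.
Ascending coefficients: a = [2, 1], b = [-3, 1]. c[0] = 2×-3 = -6; c[1] = 2×1 + 1×-3 = -1; c[2] = 1×1 = 1. Result coefficients: [-6, -1, 1] → -6 - t + t^2

-6 - t + t^2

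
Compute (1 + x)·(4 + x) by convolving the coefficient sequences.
Ascending coefficients: a = [1, 1], b = [4, 1]. c[0] = 1×4 = 4; c[1] = 1×1 + 1×4 = 5; c[2] = 1×1 = 1. Result coefficients: [4, 5, 1] → 4 + 5x + x^2

4 + 5x + x^2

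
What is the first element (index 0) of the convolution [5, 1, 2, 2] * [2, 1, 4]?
Use y[k] = Σ_i a[i]·b[k-i] at k=0. y[0] = 5×2 = 10

10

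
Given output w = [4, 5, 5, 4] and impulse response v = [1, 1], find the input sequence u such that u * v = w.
Deconvolve w=[4, 5, 5, 4] by v=[1, 1]. Since v[0]=1, solve forward: u[0] = w[0] / 1 = 4; u[1] = (w[1] - 4×1) / 1 = 1; u[2] = (w[2] - 1×1) / 1 = 4. So u = [4, 1, 4]. Check by forward convolution: w[0] = 4×1 = 4; w[1] = 4×1 + 1×1 = 5; w[2] = 1×1 + 4×1 = 5; w[3] = 4×1 = 4

[4, 1, 4]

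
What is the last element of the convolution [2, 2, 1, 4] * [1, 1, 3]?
Use y[k] = Σ_i a[i]·b[k-i] at k=5. y[5] = 4×3 = 12

12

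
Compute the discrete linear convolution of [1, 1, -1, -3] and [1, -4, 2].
y[0] = 1×1 = 1; y[1] = 1×-4 + 1×1 = -3; y[2] = 1×2 + 1×-4 + -1×1 = -3; y[3] = 1×2 + -1×-4 + -3×1 = 3; y[4] = -1×2 + -3×-4 = 10; y[5] = -3×2 = -6

[1, -3, -3, 3, 10, -6]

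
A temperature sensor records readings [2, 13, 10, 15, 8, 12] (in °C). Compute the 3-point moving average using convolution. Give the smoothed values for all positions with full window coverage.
3-point moving average kernel = [1, 1, 1]. Apply in 'valid' mode (full window coverage): avg[0] = (2 + 13 + 10) / 3 = 8.33; avg[1] = (13 + 10 + 15) / 3 = 12.67; avg[2] = (10 + 15 + 8) / 3 = 11.0; avg[3] = (15 + 8 + 12) / 3 = 11.67. Smoothed values: [8.33, 12.67, 11.0, 11.67]

[8.33, 12.67, 11.0, 11.67]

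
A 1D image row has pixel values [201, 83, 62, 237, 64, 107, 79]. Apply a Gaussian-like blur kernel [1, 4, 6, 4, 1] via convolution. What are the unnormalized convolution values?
Convolve image row [201, 83, 62, 237, 64, 107, 79] with kernel [1, 4, 6, 4, 1]: y[0] = 201×1 = 201; y[1] = 201×4 + 83×1 = 887; y[2] = 201×6 + 83×4 + 62×1 = 1600; y[3] = 201×4 + 83×6 + 62×4 + 237×1 = 1787; y[4] = 201×1 + 83×4 + 62×6 + 237×4 + 64×1 = 1917; y[5] = 83×1 + 62×4 + 237×6 + 64×4 + 107×1 = 2116; y[6] = 62×1 + 237×4 + 64×6 + 107×4 + 79×1 = 1901; y[7] = 237×1 + 64×4 + 107×6 + 79×4 = 1451; y[8] = 64×1 + 107×4 + 79×6 = 966; y[9] = 107×1 + 79×4 = 423; y[10] = 79×1 = 79 → [201, 887, 1600, 1787, 1917, 2116, 1901, 1451, 966, 423, 79]. Normalization factor = sum(kernel) = 16.

[201, 887, 1600, 1787, 1917, 2116, 1901, 1451, 966, 423, 79]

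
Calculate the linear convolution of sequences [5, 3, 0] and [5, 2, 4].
y[0] = 5×5 = 25; y[1] = 5×2 + 3×5 = 25; y[2] = 5×4 + 3×2 + 0×5 = 26; y[3] = 3×4 + 0×2 = 12; y[4] = 0×4 = 0

[25, 25, 26, 12, 0]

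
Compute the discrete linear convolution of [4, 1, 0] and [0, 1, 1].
y[0] = 4×0 = 0; y[1] = 4×1 + 1×0 = 4; y[2] = 4×1 + 1×1 + 0×0 = 5; y[3] = 1×1 + 0×1 = 1; y[4] = 0×1 = 0

[0, 4, 5, 1, 0]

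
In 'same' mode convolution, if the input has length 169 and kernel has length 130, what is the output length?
'Same' mode returns an output with the same length as the input: 169

169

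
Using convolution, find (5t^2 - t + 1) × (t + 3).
Ascending coefficients: a = [1, -1, 5], b = [3, 1]. c[0] = 1×3 = 3; c[1] = 1×1 + -1×3 = -2; c[2] = -1×1 + 5×3 = 14; c[3] = 5×1 = 5. Result coefficients: [3, -2, 14, 5] → 5t^3 + 14t^2 - 2t + 3

5t^3 + 14t^2 - 2t + 3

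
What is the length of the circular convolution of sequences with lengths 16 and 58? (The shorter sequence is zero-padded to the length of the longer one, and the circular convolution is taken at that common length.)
Circular convolution (zero-padding the shorter input) has length max(m, n) = max(16, 58) = 58

58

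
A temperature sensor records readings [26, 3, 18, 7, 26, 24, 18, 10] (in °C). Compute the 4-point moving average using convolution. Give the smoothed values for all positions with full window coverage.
4-point moving average kernel = [1, 1, 1, 1]. Apply in 'valid' mode (full window coverage): avg[0] = (26 + 3 + 18 + 7) / 4 = 13.5; avg[1] = (3 + 18 + 7 + 26) / 4 = 13.5; avg[2] = (18 + 7 + 26 + 24) / 4 = 18.75; avg[3] = (7 + 26 + 24 + 18) / 4 = 18.75; avg[4] = (26 + 24 + 18 + 10) / 4 = 19.5. Smoothed values: [13.5, 13.5, 18.75, 18.75, 19.5]

[13.5, 13.5, 18.75, 18.75, 19.5]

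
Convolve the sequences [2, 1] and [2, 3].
y[0] = 2×2 = 4; y[1] = 2×3 + 1×2 = 8; y[2] = 1×3 = 3

[4, 8, 3]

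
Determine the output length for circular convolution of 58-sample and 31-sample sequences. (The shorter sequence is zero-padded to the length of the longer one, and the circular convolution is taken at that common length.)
Circular convolution (zero-padding the shorter input) has length max(m, n) = max(58, 31) = 58

58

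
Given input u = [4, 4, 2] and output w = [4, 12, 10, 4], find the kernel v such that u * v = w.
Output length 4 = len(u) + len(v) - 1 ⇒ len(v) = 2. Solve v forward using v[k] = (w[k] - Σ_{i≥1} u[i]·v[k-i]) / u[0]: v[0] = w[0] / u[0] = 4 / 4 = 1; v[1] = (w[1] - 4×1) / u[0] = (12 - 4×1) / 4 = 2. So v = [1, 2]. Forward-check [4, 4, 2] * [1, 2]: w[0] = 4×1 = 4; w[1] = 4×2 + 4×1 = 12; w[2] = 4×2 + 2×1 = 10; w[3] = 2×2 = 4 → [4, 12, 10, 4] ✓

[1, 2]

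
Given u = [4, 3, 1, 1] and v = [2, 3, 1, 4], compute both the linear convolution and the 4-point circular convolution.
Linear: y_lin[0] = 4×2 = 8; y_lin[1] = 4×3 + 3×2 = 18; y_lin[2] = 4×1 + 3×3 + 1×2 = 15; y_lin[3] = 4×4 + 3×1 + 1×3 + 1×2 = 24; y_lin[4] = 3×4 + 1×1 + 1×3 = 16; y_lin[5] = 1×4 + 1×1 = 5; y_lin[6] = 1×4 = 4 → [8, 18, 15, 24, 16, 5, 4]. Circular (length 4): y[0] = 4×2 + 3×4 + 1×1 + 1×3 = 24; y[1] = 4×3 + 3×2 + 1×4 + 1×1 = 23; y[2] = 4×1 + 3×3 + 1×2 + 1×4 = 19; y[3] = 4×4 + 3×1 + 1×3 + 1×2 = 24 → [24, 23, 19, 24]

Linear: [8, 18, 15, 24, 16, 5, 4], Circular: [24, 23, 19, 24]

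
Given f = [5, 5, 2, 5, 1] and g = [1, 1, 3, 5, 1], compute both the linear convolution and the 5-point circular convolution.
Linear: y_lin[0] = 5×1 = 5; y_lin[1] = 5×1 + 5×1 = 10; y_lin[2] = 5×3 + 5×1 + 2×1 = 22; y_lin[3] = 5×5 + 5×3 + 2×1 + 5×1 = 47; y_lin[4] = 5×1 + 5×5 + 2×3 + 5×1 + 1×1 = 42; y_lin[5] = 5×1 + 2×5 + 5×3 + 1×1 = 31; y_lin[6] = 2×1 + 5×5 + 1×3 = 30; y_lin[7] = 5×1 + 1×5 = 10; y_lin[8] = 1×1 = 1 → [5, 10, 22, 47, 42, 31, 30, 10, 1]. Circular (length 5): y[0] = 5×1 + 5×1 + 2×5 + 5×3 + 1×1 = 36; y[1] = 5×1 + 5×1 + 2×1 + 5×5 + 1×3 = 40; y[2] = 5×3 + 5×1 + 2×1 + 5×1 + 1×5 = 32; y[3] = 5×5 + 5×3 + 2×1 + 5×1 + 1×1 = 48; y[4] = 5×1 + 5×5 + 2×3 + 5×1 + 1×1 = 42 → [36, 40, 32, 48, 42]

Linear: [5, 10, 22, 47, 42, 31, 30, 10, 1], Circular: [36, 40, 32, 48, 42]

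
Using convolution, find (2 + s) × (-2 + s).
Ascending coefficients: a = [2, 1], b = [-2, 1]. c[0] = 2×-2 = -4; c[1] = 2×1 + 1×-2 = 0; c[2] = 1×1 = 1. Result coefficients: [-4, 0, 1] → -4 + s^2

-4 + s^2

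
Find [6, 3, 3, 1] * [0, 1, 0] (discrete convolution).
y[0] = 6×0 = 0; y[1] = 6×1 + 3×0 = 6; y[2] = 6×0 + 3×1 + 3×0 = 3; y[3] = 3×0 + 3×1 + 1×0 = 3; y[4] = 3×0 + 1×1 = 1; y[5] = 1×0 = 0

[0, 6, 3, 3, 1, 0]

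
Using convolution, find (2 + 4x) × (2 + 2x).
Ascending coefficients: a = [2, 4], b = [2, 2]. c[0] = 2×2 = 4; c[1] = 2×2 + 4×2 = 12; c[2] = 4×2 = 8. Result coefficients: [4, 12, 8] → 4 + 12x + 8x^2

4 + 12x + 8x^2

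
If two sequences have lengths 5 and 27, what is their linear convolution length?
Linear/full convolution length: m + n - 1 = 5 + 27 - 1 = 31

31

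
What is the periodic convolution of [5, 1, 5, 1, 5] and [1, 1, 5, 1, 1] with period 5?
Use y[k] = Σ_j u[j]·v[(k-j) mod 5]. y[0] = 5×1 + 1×1 + 5×1 + 1×5 + 5×1 = 21; y[1] = 5×1 + 1×1 + 5×1 + 1×1 + 5×5 = 37; y[2] = 5×5 + 1×1 + 5×1 + 1×1 + 5×1 = 37; y[3] = 5×1 + 1×5 + 5×1 + 1×1 + 5×1 = 21; y[4] = 5×1 + 1×1 + 5×5 + 1×1 + 5×1 = 37. Result: [21, 37, 37, 21, 37]

[21, 37, 37, 21, 37]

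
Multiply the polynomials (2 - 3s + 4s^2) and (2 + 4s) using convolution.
Ascending coefficients: a = [2, -3, 4], b = [2, 4]. c[0] = 2×2 = 4; c[1] = 2×4 + -3×2 = 2; c[2] = -3×4 + 4×2 = -4; c[3] = 4×4 = 16. Result coefficients: [4, 2, -4, 16] → 4 + 2s - 4s^2 + 16s^3

4 + 2s - 4s^2 + 16s^3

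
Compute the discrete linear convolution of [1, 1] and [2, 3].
y[0] = 1×2 = 2; y[1] = 1×3 + 1×2 = 5; y[2] = 1×3 = 3

[2, 5, 3]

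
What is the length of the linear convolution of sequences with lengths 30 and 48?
Linear/full convolution length: m + n - 1 = 30 + 48 - 1 = 77

77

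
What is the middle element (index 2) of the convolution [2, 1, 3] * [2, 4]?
Use y[k] = Σ_i a[i]·b[k-i] at k=2. y[2] = 1×4 + 3×2 = 10

10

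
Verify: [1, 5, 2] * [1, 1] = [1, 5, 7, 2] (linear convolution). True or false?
Recompute linear convolution of [1, 5, 2] and [1, 1]: y[0] = 1×1 = 1; y[1] = 1×1 + 5×1 = 6; y[2] = 5×1 + 2×1 = 7; y[3] = 2×1 = 2 → [1, 6, 7, 2]. Compare to given [1, 5, 7, 2]: they differ at index 1: given 5, correct 6, so answer: No

No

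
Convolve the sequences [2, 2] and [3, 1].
y[0] = 2×3 = 6; y[1] = 2×1 + 2×3 = 8; y[2] = 2×1 = 2

[6, 8, 2]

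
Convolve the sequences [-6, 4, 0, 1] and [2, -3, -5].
y[0] = -6×2 = -12; y[1] = -6×-3 + 4×2 = 26; y[2] = -6×-5 + 4×-3 + 0×2 = 18; y[3] = 4×-5 + 0×-3 + 1×2 = -18; y[4] = 0×-5 + 1×-3 = -3; y[5] = 1×-5 = -5

[-12, 26, 18, -18, -3, -5]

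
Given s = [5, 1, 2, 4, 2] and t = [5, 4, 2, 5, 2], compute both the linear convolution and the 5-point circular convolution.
Linear: y_lin[0] = 5×5 = 25; y_lin[1] = 5×4 + 1×5 = 25; y_lin[2] = 5×2 + 1×4 + 2×5 = 24; y_lin[3] = 5×5 + 1×2 + 2×4 + 4×5 = 55; y_lin[4] = 5×2 + 1×5 + 2×2 + 4×4 + 2×5 = 45; y_lin[5] = 1×2 + 2×5 + 4×2 + 2×4 = 28; y_lin[6] = 2×2 + 4×5 + 2×2 = 28; y_lin[7] = 4×2 + 2×5 = 18; y_lin[8] = 2×2 = 4 → [25, 25, 24, 55, 45, 28, 28, 18, 4]. Circular (length 5): y[0] = 5×5 + 1×2 + 2×5 + 4×2 + 2×4 = 53; y[1] = 5×4 + 1×5 + 2×2 + 4×5 + 2×2 = 53; y[2] = 5×2 + 1×4 + 2×5 + 4×2 + 2×5 = 42; y[3] = 5×5 + 1×2 + 2×4 + 4×5 + 2×2 = 59; y[4] = 5×2 + 1×5 + 2×2 + 4×4 + 2×5 = 45 → [53, 53, 42, 59, 45]

Linear: [25, 25, 24, 55, 45, 28, 28, 18, 4], Circular: [53, 53, 42, 59, 45]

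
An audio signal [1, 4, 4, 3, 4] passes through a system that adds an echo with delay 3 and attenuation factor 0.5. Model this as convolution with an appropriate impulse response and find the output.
Direct-path + delayed-attenuated-path model → impulse response h = [1, 0, 0, 0.5] (1 at lag 0, 0.5 at lag 3). Output y[n] = x[n] + 0.5·x[n - 3] (with x[n] = 0 outside 0..4): y[0] = 1 + 0.5×0 = 1; y[1] = 4 + 0.5×0 = 4; y[2] = 4 + 0.5×0 = 4; y[3] = 3 + 0.5×1 = 3.5; y[4] = 4 + 0.5×4 = 6.0; y[5] = 0 + 0.5×4 = 2.0; y[6] = 0 + 0.5×3 = 1.5; y[7] = 0 + 0.5×4 = 2.0. So y = [1, 4, 4, 3.5, 6.0, 2.0, 1.5, 2.0]

[1, 4, 4, 3.5, 6.0, 2.0, 1.5, 2.0]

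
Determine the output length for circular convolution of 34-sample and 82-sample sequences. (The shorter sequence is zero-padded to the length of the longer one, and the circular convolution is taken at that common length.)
Circular convolution (zero-padding the shorter input) has length max(m, n) = max(34, 82) = 82

82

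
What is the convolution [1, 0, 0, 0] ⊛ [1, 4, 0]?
y[0] = 1×1 = 1; y[1] = 1×4 + 0×1 = 4; y[2] = 1×0 + 0×4 + 0×1 = 0; y[3] = 0×0 + 0×4 + 0×1 = 0; y[4] = 0×0 + 0×4 = 0; y[5] = 0×0 = 0

[1, 4, 0, 0, 0, 0]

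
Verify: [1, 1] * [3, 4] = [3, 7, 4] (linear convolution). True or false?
Recompute linear convolution of [1, 1] and [3, 4]: y[0] = 1×3 = 3; y[1] = 1×4 + 1×3 = 7; y[2] = 1×4 = 4 → [3, 7, 4]. Given [3, 7, 4] matches, so answer: Yes

Yes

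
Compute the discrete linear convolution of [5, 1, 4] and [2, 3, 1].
y[0] = 5×2 = 10; y[1] = 5×3 + 1×2 = 17; y[2] = 5×1 + 1×3 + 4×2 = 16; y[3] = 1×1 + 4×3 = 13; y[4] = 4×1 = 4

[10, 17, 16, 13, 4]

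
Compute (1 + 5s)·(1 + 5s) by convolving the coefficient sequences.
Ascending coefficients: a = [1, 5], b = [1, 5]. c[0] = 1×1 = 1; c[1] = 1×5 + 5×1 = 10; c[2] = 5×5 = 25. Result coefficients: [1, 10, 25] → 1 + 10s + 25s^2

1 + 10s + 25s^2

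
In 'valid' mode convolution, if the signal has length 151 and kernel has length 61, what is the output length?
'Valid' mode counts only positions where the kernel fully overlaps the signal: m - n + 1 = 151 - 61 + 1 = 91

91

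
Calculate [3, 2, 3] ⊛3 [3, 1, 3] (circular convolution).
Use y[k] = Σ_j a[j]·b[(k-j) mod 3]. y[0] = 3×3 + 2×3 + 3×1 = 18; y[1] = 3×1 + 2×3 + 3×3 = 18; y[2] = 3×3 + 2×1 + 3×3 = 20. Result: [18, 18, 20]

[18, 18, 20]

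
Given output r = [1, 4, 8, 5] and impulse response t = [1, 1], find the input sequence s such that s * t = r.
Deconvolve r=[1, 4, 8, 5] by t=[1, 1]. Since t[0]=1, solve forward: s[0] = r[0] / 1 = 1; s[1] = (r[1] - 1×1) / 1 = 3; s[2] = (r[2] - 3×1) / 1 = 5. So s = [1, 3, 5]. Check by forward convolution: r[0] = 1×1 = 1; r[1] = 1×1 + 3×1 = 4; r[2] = 3×1 + 5×1 = 8; r[3] = 5×1 = 5

[1, 3, 5]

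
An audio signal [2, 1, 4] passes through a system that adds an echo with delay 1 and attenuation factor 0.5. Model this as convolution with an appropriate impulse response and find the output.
Direct-path + delayed-attenuated-path model → impulse response h = [1, 0.5] (1 at lag 0, 0.5 at lag 1). Output y[n] = x[n] + 0.5·x[n - 1] (with x[n] = 0 outside 0..2): y[0] = 2 + 0.5×0 = 2; y[1] = 1 + 0.5×2 = 2.0; y[2] = 4 + 0.5×1 = 4.5; y[3] = 0 + 0.5×4 = 2.0. So y = [2, 2.0, 4.5, 2.0]

[2, 2.0, 4.5, 2.0]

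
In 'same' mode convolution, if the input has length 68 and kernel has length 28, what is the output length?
'Same' mode returns an output with the same length as the input: 68

68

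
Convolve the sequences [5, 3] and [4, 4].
y[0] = 5×4 = 20; y[1] = 5×4 + 3×4 = 32; y[2] = 3×4 = 12

[20, 32, 12]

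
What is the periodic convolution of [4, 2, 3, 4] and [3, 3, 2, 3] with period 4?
Use y[k] = Σ_j x[j]·h[(k-j) mod 4]. y[0] = 4×3 + 2×3 + 3×2 + 4×3 = 36; y[1] = 4×3 + 2×3 + 3×3 + 4×2 = 35; y[2] = 4×2 + 2×3 + 3×3 + 4×3 = 35; y[3] = 4×3 + 2×2 + 3×3 + 4×3 = 37. Result: [36, 35, 35, 37]

[36, 35, 35, 37]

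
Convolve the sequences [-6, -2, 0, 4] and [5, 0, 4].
y[0] = -6×5 = -30; y[1] = -6×0 + -2×5 = -10; y[2] = -6×4 + -2×0 + 0×5 = -24; y[3] = -2×4 + 0×0 + 4×5 = 12; y[4] = 0×4 + 4×0 = 0; y[5] = 4×4 = 16

[-30, -10, -24, 12, 0, 16]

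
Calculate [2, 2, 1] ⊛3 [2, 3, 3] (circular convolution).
Use y[k] = Σ_j x[j]·h[(k-j) mod 3]. y[0] = 2×2 + 2×3 + 1×3 = 13; y[1] = 2×3 + 2×2 + 1×3 = 13; y[2] = 2×3 + 2×3 + 1×2 = 14. Result: [13, 13, 14]

[13, 13, 14]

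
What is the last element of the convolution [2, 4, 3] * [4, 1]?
Use y[k] = Σ_i a[i]·b[k-i] at k=3. y[3] = 3×1 = 3

3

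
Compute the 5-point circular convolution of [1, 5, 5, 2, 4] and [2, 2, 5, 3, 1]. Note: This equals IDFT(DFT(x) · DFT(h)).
Either evaluate y[k] = Σ_j x[j]·h[(k-j) mod 5] directly, or use IDFT(DFT(x) · DFT(h)). y[0] = 1×2 + 5×1 + 5×3 + 2×5 + 4×2 = 40; y[1] = 1×2 + 5×2 + 5×1 + 2×3 + 4×5 = 43; y[2] = 1×5 + 5×2 + 5×2 + 2×1 + 4×3 = 39; y[3] = 1×3 + 5×5 + 5×2 + 2×2 + 4×1 = 46; y[4] = 1×1 + 5×3 + 5×5 + 2×2 + 4×2 = 53. Result: [40, 43, 39, 46, 53]

[40, 43, 39, 46, 53]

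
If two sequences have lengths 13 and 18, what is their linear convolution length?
Linear/full convolution length: m + n - 1 = 13 + 18 - 1 = 30

30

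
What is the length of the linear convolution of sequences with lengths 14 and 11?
Linear/full convolution length: m + n - 1 = 14 + 11 - 1 = 24

24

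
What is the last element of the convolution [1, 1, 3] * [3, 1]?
Use y[k] = Σ_i a[i]·b[k-i] at k=3. y[3] = 3×1 = 3

3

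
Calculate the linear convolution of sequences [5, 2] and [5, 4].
y[0] = 5×5 = 25; y[1] = 5×4 + 2×5 = 30; y[2] = 2×4 = 8

[25, 30, 8]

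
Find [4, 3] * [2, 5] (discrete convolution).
y[0] = 4×2 = 8; y[1] = 4×5 + 3×2 = 26; y[2] = 3×5 = 15

[8, 26, 15]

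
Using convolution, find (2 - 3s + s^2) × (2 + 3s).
Ascending coefficients: a = [2, -3, 1], b = [2, 3]. c[0] = 2×2 = 4; c[1] = 2×3 + -3×2 = 0; c[2] = -3×3 + 1×2 = -7; c[3] = 1×3 = 3. Result coefficients: [4, 0, -7, 3] → 4 - 7s^2 + 3s^3

4 - 7s^2 + 3s^3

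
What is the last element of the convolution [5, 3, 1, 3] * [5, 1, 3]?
Use y[k] = Σ_i a[i]·b[k-i] at k=5. y[5] = 3×3 = 9

9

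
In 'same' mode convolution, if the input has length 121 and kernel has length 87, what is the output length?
'Same' mode returns an output with the same length as the input: 121

121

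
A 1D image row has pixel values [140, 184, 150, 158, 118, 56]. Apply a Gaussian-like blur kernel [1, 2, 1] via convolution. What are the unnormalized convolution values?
Convolve image row [140, 184, 150, 158, 118, 56] with kernel [1, 2, 1]: y[0] = 140×1 = 140; y[1] = 140×2 + 184×1 = 464; y[2] = 140×1 + 184×2 + 150×1 = 658; y[3] = 184×1 + 150×2 + 158×1 = 642; y[4] = 150×1 + 158×2 + 118×1 = 584; y[5] = 158×1 + 118×2 + 56×1 = 450; y[6] = 118×1 + 56×2 = 230; y[7] = 56×1 = 56 → [140, 464, 658, 642, 584, 450, 230, 56]. Normalization factor = sum(kernel) = 4.

[140, 464, 658, 642, 584, 450, 230, 56]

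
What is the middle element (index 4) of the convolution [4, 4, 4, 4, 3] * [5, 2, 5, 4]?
Use y[k] = Σ_i a[i]·b[k-i] at k=4. y[4] = 4×4 + 4×5 + 4×2 + 3×5 = 59

59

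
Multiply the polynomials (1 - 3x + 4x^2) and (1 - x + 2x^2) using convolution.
Ascending coefficients: a = [1, -3, 4], b = [1, -1, 2]. c[0] = 1×1 = 1; c[1] = 1×-1 + -3×1 = -4; c[2] = 1×2 + -3×-1 + 4×1 = 9; c[3] = -3×2 + 4×-1 = -10; c[4] = 4×2 = 8. Result coefficients: [1, -4, 9, -10, 8] → 1 - 4x + 9x^2 - 10x^3 + 8x^4

1 - 4x + 9x^2 - 10x^3 + 8x^4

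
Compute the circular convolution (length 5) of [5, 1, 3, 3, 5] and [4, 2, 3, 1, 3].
Use y[k] = Σ_j x[j]·h[(k-j) mod 5]. y[0] = 5×4 + 1×3 + 3×1 + 3×3 + 5×2 = 45; y[1] = 5×2 + 1×4 + 3×3 + 3×1 + 5×3 = 41; y[2] = 5×3 + 1×2 + 3×4 + 3×3 + 5×1 = 43; y[3] = 5×1 + 1×3 + 3×2 + 3×4 + 5×3 = 41; y[4] = 5×3 + 1×1 + 3×3 + 3×2 + 5×4 = 51. Result: [45, 41, 43, 41, 51]

[45, 41, 43, 41, 51]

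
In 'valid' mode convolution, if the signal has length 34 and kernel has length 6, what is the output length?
'Valid' mode counts only positions where the kernel fully overlaps the signal: m - n + 1 = 34 - 6 + 1 = 29

29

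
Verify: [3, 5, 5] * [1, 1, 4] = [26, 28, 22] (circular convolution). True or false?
Recompute circular convolution of [3, 5, 5] and [1, 1, 4]: y[0] = 3×1 + 5×4 + 5×1 = 28; y[1] = 3×1 + 5×1 + 5×4 = 28; y[2] = 3×4 + 5×1 + 5×1 = 22 → [28, 28, 22]. Compare to given [26, 28, 22]: they differ at index 0: given 26, correct 28, so answer: No

No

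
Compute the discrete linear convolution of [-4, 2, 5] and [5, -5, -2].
y[0] = -4×5 = -20; y[1] = -4×-5 + 2×5 = 30; y[2] = -4×-2 + 2×-5 + 5×5 = 23; y[3] = 2×-2 + 5×-5 = -29; y[4] = 5×-2 = -10

[-20, 30, 23, -29, -10]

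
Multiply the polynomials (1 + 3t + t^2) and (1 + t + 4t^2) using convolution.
Ascending coefficients: a = [1, 3, 1], b = [1, 1, 4]. c[0] = 1×1 = 1; c[1] = 1×1 + 3×1 = 4; c[2] = 1×4 + 3×1 + 1×1 = 8; c[3] = 3×4 + 1×1 = 13; c[4] = 1×4 = 4. Result coefficients: [1, 4, 8, 13, 4] → 1 + 4t + 8t^2 + 13t^3 + 4t^4

1 + 4t + 8t^2 + 13t^3 + 4t^4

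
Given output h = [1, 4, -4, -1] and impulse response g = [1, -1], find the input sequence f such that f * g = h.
Deconvolve h=[1, 4, -4, -1] by g=[1, -1]. Since g[0]=1, solve forward: f[0] = h[0] / 1 = 1; f[1] = (h[1] - 1×-1) / 1 = 5; f[2] = (h[2] - 5×-1) / 1 = 1. So f = [1, 5, 1]. Check by forward convolution: h[0] = 1×1 = 1; h[1] = 1×-1 + 5×1 = 4; h[2] = 5×-1 + 1×1 = -4; h[3] = 1×-1 = -1

[1, 5, 1]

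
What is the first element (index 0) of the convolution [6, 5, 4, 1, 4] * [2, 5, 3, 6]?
Use y[k] = Σ_i a[i]·b[k-i] at k=0. y[0] = 6×2 = 12

12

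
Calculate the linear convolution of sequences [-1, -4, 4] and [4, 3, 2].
y[0] = -1×4 = -4; y[1] = -1×3 + -4×4 = -19; y[2] = -1×2 + -4×3 + 4×4 = 2; y[3] = -4×2 + 4×3 = 4; y[4] = 4×2 = 8

[-4, -19, 2, 4, 8]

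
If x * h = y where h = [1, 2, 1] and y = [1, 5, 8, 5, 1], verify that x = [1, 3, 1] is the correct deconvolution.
Forward-compute [1, 3, 1] * [1, 2, 1]: y[0] = 1×1 = 1; y[1] = 1×2 + 3×1 = 5; y[2] = 1×1 + 3×2 + 1×1 = 8; y[3] = 3×1 + 1×2 = 5; y[4] = 1×1 = 1 → [1, 5, 8, 5, 1]. Matches given y = [1, 5, 8, 5, 1], so verified.

Verified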